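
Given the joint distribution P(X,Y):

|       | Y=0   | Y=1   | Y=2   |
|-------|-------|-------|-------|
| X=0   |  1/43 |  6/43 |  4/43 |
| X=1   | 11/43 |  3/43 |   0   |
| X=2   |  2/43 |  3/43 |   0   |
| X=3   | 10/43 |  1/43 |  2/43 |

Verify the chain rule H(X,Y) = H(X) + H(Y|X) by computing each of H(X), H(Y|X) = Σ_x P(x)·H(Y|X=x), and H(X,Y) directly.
H(X) = 1.9130 bits, H(Y|X) = 0.9949 bits, H(X,Y) = 2.9078 bits

Marginal of X (row sums):
  P(X=0) = 1/43 + 6/43 + 4/43 = 11/43
  P(X=1) = 11/43 + 3/43 + 0 = 14/43
  P(X=2) = 2/43 + 3/43 + 0 = 5/43
  P(X=3) = 10/43 + 1/43 + 2/43 = 13/43
H(X) = -[(11/43)·log₂(11/43) + (14/43)·log₂(14/43) + (5/43)·log₂(5/43) + (13/43)·log₂(13/43)]
  = 0.50314 + 0.52709 + 0.36097 + 0.52176 = 1.9130 bits

H(Y|X) = Σ_x P(x)·H(Y|X=x):
  X=0: P(X=0) = 11/43, P(Y|X=0) = (1/11, 6/11, 4/11) → H(Y|X=0) = 1.32218
  X=1: P(X=1) = 14/43, P(Y|X=1) = (11/14, 3/14, 0) → H(Y|X=1) = 0.74960
  X=2: P(X=2) = 5/43, P(Y|X=2) = (2/5, 3/5, 0) → H(Y|X=2) = 0.97095
  X=3: P(X=3) = 13/43, P(Y|X=3) = (10/13, 1/13, 2/13) → H(Y|X=3) = 0.99126
H(Y|X) = (11/43)·1.32218 + (14/43)·0.74960 + (5/43)·0.97095 + (13/43)·0.99126 = 0.9949 bits

H(X,Y) = -Σ_{x,y} P(x,y) log₂ P(x,y). Per-cell terms -P(x,y)·log₂P(x,y):
  X=0: 0.12619, 0.39646, 0.31872
  X=1: 0.50314, 0.26800, 0.00000
  X=2: 0.20587, 0.26800, 0.00000
  X=3: 0.48938, 0.12619, 0.20587
  (cells with P = 0 contribute 0)
Sum of the 12 terms: H(X,Y) = 2.9078 bits

Chain rule check:
  H(X) + H(Y|X) = 1.9130 + 0.9949 = 2.9079 bits
  H(X,Y) = 2.9078 bits
✓ Chain rule verified (Δ = 0.0001 is 4-dp rounding noise: each of the three values was rounded independently).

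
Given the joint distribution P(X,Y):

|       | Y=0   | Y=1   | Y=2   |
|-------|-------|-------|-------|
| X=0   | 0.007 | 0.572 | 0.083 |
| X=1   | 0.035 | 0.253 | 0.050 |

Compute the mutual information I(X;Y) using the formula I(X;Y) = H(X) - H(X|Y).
0.0349 bits

I(X;Y) = H(X) - H(X|Y)

Marginal of X (row sums):
  P(X=0) = 0.007 + 0.572 + 0.083 = 0.662
  P(X=1) = 0.035 + 0.253 + 0.050 = 0.338
H(X) = -[0.662·log₂(0.662) + 0.338·log₂(0.338)]
  = 0.3940 + 0.5289 = 0.9229 bits

Marginal of Y (column sums):
  P(Y=0) = 0.007 + 0.035 = 0.042
  P(Y=1) = 0.572 + 0.253 = 0.825
  P(Y=2) = 0.083 + 0.050 = 0.133
H(X|Y) = Σ_y P(y)·H(X|Y=y):
  Y=0: P(Y=0) = 0.042, P(X|Y=0) = (1/6, 5/6) → H(X|Y=0) = 0.6500
  Y=1: P(Y=1) = 0.825, P(X|Y=1) = (52/75, 23/75) → H(X|Y=1) = 0.8893
  Y=2: P(Y=2) = 0.133, P(X|Y=2) = (83/133, 50/133) → H(X|Y=2) = 0.9551
H(X|Y) = 0.042·0.6500 + 0.825·0.8893 + 0.133·0.9551 = 0.8880 bits

I(X;Y) = H(X) - H(X|Y) = 0.9229 - 0.8880 = 0.0349 bits

Cross-check via I(X;Y) = H(X) + H(Y) - H(X,Y): computing H(Y) from the column sums and H(X,Y) from the 6 cells in the same way gives H(Y) = 0.8081 bits and H(X,Y) = 1.6961 bits, so
I(X;Y) = 0.9229 + 0.8081 - 1.6961 = 0.0349 bits ✓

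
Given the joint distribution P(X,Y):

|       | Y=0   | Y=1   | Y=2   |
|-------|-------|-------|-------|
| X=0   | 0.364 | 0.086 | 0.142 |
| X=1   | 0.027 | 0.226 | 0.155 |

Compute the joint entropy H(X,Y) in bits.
2.2775 bits

H(X,Y) = -Σ_{x,y} P(x,y) log₂ P(x,y). Per-cell terms -P(x,y)·log₂P(x,y):
  X=0: 0.5307, 0.3044, 0.3999
  X=1: 0.1407, 0.4849, 0.4169
Sum of the 6 terms: H(X,Y) = 2.2775 bits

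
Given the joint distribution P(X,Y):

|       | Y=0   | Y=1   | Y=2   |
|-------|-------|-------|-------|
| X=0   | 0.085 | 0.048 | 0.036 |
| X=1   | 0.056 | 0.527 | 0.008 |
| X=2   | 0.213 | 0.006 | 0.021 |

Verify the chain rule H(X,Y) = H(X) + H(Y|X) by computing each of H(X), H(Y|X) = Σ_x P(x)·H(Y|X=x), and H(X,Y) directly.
H(X) = 1.3760 bits, H(Y|X) = 0.7213 bits, H(X,Y) = 2.0974 bits

Marginal of X (row sums):
  P(X=0) = 0.085 + 0.048 + 0.036 = 0.169
  P(X=1) = 0.056 + 0.527 + 0.008 = 0.591
  P(X=2) = 0.213 + 0.006 + 0.021 = 0.240
H(X) = -[0.169·log₂(0.169) + 0.591·log₂(0.591) + 0.240·log₂(0.240)]
  = 0.43347 + 0.44843 + 0.49413 = 1.3760 bits

H(Y|X) = Σ_x P(x)·H(Y|X=x):
  X=0: P(X=0) = 0.169, P(Y|X=0) = (85/169, 48/169, 36/169) → H(Y|X=0) = 1.48967
  X=1: P(X=1) = 0.591, P(Y|X=1) = (56/591, 527/591, 8/591) → H(Y|X=1) = 0.55360
  X=2: P(X=2) = 0.240, P(Y|X=2) = (71/80, 1/40, 7/80) → H(Y|X=2) = 0.59338
H(Y|X) = 0.169·1.48967 + 0.591·0.55360 + 0.240·0.59338 = 0.7213 bits

H(X,Y) = -Σ_{x,y} P(x,y) log₂ P(x,y). Per-cell terms -P(x,y)·log₂P(x,y):
  X=0: 0.30229, 0.21028, 0.17265
  X=1: 0.23287, 0.48701, 0.05573
  X=2: 0.47522, 0.04428, 0.11704
Sum of the 9 terms: H(X,Y) = 2.0974 bits

Chain rule check:
  H(X) + H(Y|X) = 1.3760 + 0.7213 = 2.0973 bits
  H(X,Y) = 2.0974 bits
✓ Chain rule verified (Δ = 0.0001 is 4-dp rounding noise: each of the three values was rounded independently).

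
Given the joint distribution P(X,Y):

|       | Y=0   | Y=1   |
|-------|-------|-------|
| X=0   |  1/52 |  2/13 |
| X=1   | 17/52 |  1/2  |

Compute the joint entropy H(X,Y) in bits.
1.5524 bits

H(X,Y) = -Σ_{x,y} P(x,y) log₂ P(x,y). Per-cell terms -P(x,y)·log₂P(x,y):
  X=0: 0.1096, 0.4155
  X=1: 0.5273, 0.5000
Sum of the 4 terms: H(X,Y) = 1.5524 bits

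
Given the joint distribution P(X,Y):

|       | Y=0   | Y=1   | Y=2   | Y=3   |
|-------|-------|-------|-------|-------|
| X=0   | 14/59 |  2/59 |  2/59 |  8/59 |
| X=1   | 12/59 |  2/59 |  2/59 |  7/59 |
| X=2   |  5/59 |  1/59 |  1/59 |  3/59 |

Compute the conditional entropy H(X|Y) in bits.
1.4834 bits

H(X|Y) = H(X,Y) - H(Y)

H(X,Y) = -Σ_{x,y} P(x,y) log₂ P(x,y). Per-cell terms -P(x,y)·log₂P(x,y):
  X=0: 0.492441, 0.165513, 0.165513, 0.390867
  X=1: 0.467325, 0.165513, 0.165513, 0.364865
  X=2: 0.301756, 0.099706, 0.099706, 0.218526
Sum of the 12 terms: H(X,Y) = 3.09724 bits

Marginal of Y (column sums):
  P(Y=0) = 14/59 + 12/59 + 5/59 = 31/59
  P(Y=1) = 2/59 + 2/59 + 1/59 = 5/59
  P(Y=2) = 2/59 + 2/59 + 1/59 = 5/59
  P(Y=3) = 8/59 + 7/59 + 3/59 = 18/59
H(Y) = -[(31/59)·log₂(31/59) + (5/59)·log₂(5/59) + (5/59)·log₂(5/59) + (18/59)·log₂(18/59)]
  = 0.487828 + 0.301756 + 0.301756 + 0.522524 = 1.61386 bits

H(X|Y) = H(X,Y) - H(Y) = 3.09724 - 1.61386 = 1.4834 bits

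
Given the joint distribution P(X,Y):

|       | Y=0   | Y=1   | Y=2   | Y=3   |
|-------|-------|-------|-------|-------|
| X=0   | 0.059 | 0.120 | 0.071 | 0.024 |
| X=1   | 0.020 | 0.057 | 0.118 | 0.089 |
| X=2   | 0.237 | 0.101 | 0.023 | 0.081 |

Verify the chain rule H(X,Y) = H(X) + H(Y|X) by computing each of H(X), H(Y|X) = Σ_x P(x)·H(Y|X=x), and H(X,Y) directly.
H(X) = 1.5481 bits, H(Y|X) = 1.7280 bits, H(X,Y) = 3.2761 bits

Marginal of X (row sums):
  P(X=0) = 0.059 + 0.120 + 0.071 + 0.024 = 0.274
  P(X=1) = 0.020 + 0.057 + 0.118 + 0.089 = 0.284
  P(X=2) = 0.237 + 0.101 + 0.023 + 0.081 = 0.442
H(X) = -[0.274·log₂(0.274) + 0.284·log₂(0.284) + 0.442·log₂(0.442)]
  = 0.51176 + 0.51575 + 0.52062 = 1.5481 bits

H(Y|X) = Σ_x P(x)·H(Y|X=x):
  X=0: P(X=0) = 0.274, P(Y|X=0) = (59/274, 60/137, 71/274, 12/137) → H(Y|X=0) = 1.81127
  X=1: P(X=1) = 0.284, P(Y|X=1) = (5/71, 57/284, 59/142, 89/284) → H(Y|X=1) = 1.78564
  X=2: P(X=2) = 0.442, P(Y|X=2) = (237/442, 101/442, 23/442, 81/442) → H(Y|X=2) = 1.63930
H(Y|X) = 0.274·1.81127 + 0.284·1.78564 + 0.442·1.63930 = 1.7280 bits

H(X,Y) = -Σ_{x,y} P(x,y) log₂ P(x,y). Per-cell terms -P(x,y)·log₂P(x,y):
  X=0: 0.24091, 0.36707, 0.27094, 0.12914
  X=1: 0.11288, 0.23557, 0.36381, 0.31061
  X=2: 0.49226, 0.33406, 0.12517, 0.29370
Sum of the 12 terms: H(X,Y) = 3.2761 bits

Chain rule check:
  H(X) + H(Y|X) = 1.5481 + 1.7280 = 3.2761 bits
  H(X,Y) = 3.2761 bits
✓ Chain rule verified.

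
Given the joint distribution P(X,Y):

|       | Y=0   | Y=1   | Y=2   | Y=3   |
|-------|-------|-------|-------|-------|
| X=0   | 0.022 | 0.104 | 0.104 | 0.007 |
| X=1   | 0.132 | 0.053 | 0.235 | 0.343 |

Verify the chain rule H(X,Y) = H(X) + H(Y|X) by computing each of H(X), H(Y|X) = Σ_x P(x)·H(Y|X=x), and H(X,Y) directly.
H(X) = 0.7900 bits, H(Y|X) = 1.6911 bits, H(X,Y) = 2.4811 bits

Marginal of X (row sums):
  P(X=0) = 0.022 + 0.104 + 0.104 + 0.007 = 0.237
  P(X=1) = 0.132 + 0.053 + 0.235 + 0.343 = 0.763
H(X) = -[0.237·log₂(0.237) + 0.763·log₂(0.763)]
  = 0.492259 + 0.297757 = 0.7900 bits

H(Y|X) = Σ_x P(x)·H(Y|X=x):
  X=0: P(X=0) = 0.237, P(Y|X=0) = (22/237, 104/237, 104/237, 7/237) → H(Y|X=0) = 1.511315
  X=1: P(X=1) = 0.763, P(Y|X=1) = (132/763, 53/763, 235/763, 49/109) → H(Y|X=1) = 1.746982
H(Y|X) = 0.237·1.511315 + 0.763·1.746982 = 1.6911 bits

H(X,Y) = -Σ_{x,y} P(x,y) log₂ P(x,y). Per-cell terms -P(x,y)·log₂P(x,y):
  X=0: 0.121140, 0.339596, 0.339596, 0.050109
  X=1: 0.385624, 0.224607, 0.490978, 0.529496
Sum of the 8 terms: H(X,Y) = 2.4811 bits

Chain rule check:
  H(X) + H(Y|X) = 0.7900 + 1.6911 = 2.4811 bits
  H(X,Y) = 2.4811 bits
✓ Chain rule verified.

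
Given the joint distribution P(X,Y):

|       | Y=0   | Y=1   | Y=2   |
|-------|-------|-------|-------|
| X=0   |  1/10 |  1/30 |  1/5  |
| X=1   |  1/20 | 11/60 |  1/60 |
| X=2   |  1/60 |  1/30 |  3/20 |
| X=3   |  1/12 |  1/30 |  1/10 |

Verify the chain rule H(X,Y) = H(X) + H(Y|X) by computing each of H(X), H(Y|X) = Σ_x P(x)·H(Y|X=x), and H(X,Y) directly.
H(X) = 1.9708 bits, H(Y|X) = 1.2197 bits, H(X,Y) = 3.1904 bits

Marginal of X (row sums):
  P(X=0) = 1/10 + 1/30 + 1/5 = 1/3
  P(X=1) = 1/20 + 11/60 + 1/60 = 1/4
  P(X=2) = 1/60 + 1/30 + 3/20 = 1/5
  P(X=3) = 1/12 + 1/30 + 1/10 = 13/60
H(X) = -[(1/3)·log₂(1/3) + (1/4)·log₂(1/4) + (1/5)·log₂(1/5) + (13/60)·log₂(13/60)]
  = 0.5283 + 0.5000 + 0.4644 + 0.4781 = 1.9708 bits

H(Y|X) = Σ_x P(x)·H(Y|X=x):
  X=0: P(X=0) = 1/3, P(Y|X=0) = (3/10, 1/10, 3/5) → H(Y|X=0) = 1.2955
  X=1: P(X=1) = 1/4, P(Y|X=1) = (1/5, 11/15, 1/15) → H(Y|X=1) = 1.0530
  X=2: P(X=2) = 1/5, P(Y|X=2) = (1/12, 1/6, 3/4) → H(Y|X=2) = 1.0409
  X=3: P(X=3) = 13/60, P(Y|X=3) = (5/13, 2/13, 6/13) → H(Y|X=3) = 1.4605
H(Y|X) = (1/3)·1.2955 + (1/4)·1.0530 + (1/5)·1.0409 + (13/60)·1.4605 = 1.2197 bits

H(X,Y) = -Σ_{x,y} P(x,y) log₂ P(x,y). Per-cell terms -P(x,y)·log₂P(x,y):
  X=0: 0.3322, 0.1636, 0.4644
  X=1: 0.2161, 0.4487, 0.0984
  X=2: 0.0984, 0.1636, 0.4105
  X=3: 0.2987, 0.1636, 0.3322
Sum of the 12 terms: H(X,Y) = 3.1904 bits

Chain rule check:
  H(X) + H(Y|X) = 1.9708 + 1.2197 = 3.1905 bits
  H(X,Y) = 3.1904 bits
✓ Chain rule verified (Δ = 0.0001 is 4-dp rounding noise: each of the three values was rounded independently).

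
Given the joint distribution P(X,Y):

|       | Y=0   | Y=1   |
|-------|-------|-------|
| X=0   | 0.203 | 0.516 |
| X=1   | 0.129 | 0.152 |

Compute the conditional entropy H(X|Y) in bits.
0.8368 bits

H(X|Y) = H(X,Y) - H(Y)

H(X,Y) = -Σ_{x,y} P(x,y) log₂ P(x,y). Per-cell terms -P(x,y)·log₂P(x,y):
  X=0: 0.46699, 0.49255
  X=1: 0.38114, 0.41311
Sum of the 4 terms: H(X,Y) = 1.7538 bits

Marginal of Y (column sums):
  P(Y=0) = 0.203 + 0.129 = 0.332
  P(Y=1) = 0.516 + 0.152 = 0.668
H(Y) = -[0.332·log₂(0.332) + 0.668·log₂(0.668)]
  = 0.52813 + 0.38883 = 0.9170 bits

H(X|Y) = H(X,Y) - H(Y) = 1.7538 - 0.9170 = 0.8368 bits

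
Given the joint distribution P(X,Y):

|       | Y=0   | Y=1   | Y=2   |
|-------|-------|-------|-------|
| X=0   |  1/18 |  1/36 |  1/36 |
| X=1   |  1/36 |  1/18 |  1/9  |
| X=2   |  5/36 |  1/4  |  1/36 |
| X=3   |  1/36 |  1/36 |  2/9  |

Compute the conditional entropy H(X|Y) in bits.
1.4944 bits

H(X|Y) = H(X,Y) - H(Y)

H(X,Y) = -Σ_{x,y} P(x,y) log₂ P(x,y). Per-cell terms -P(x,y)·log₂P(x,y):
  X=0: 0.2316625, 0.1436090, 0.1436090
  X=1: 0.1436090, 0.2316625, 0.3522139
  X=2: 0.3955551, 0.5000000, 0.1436090
  X=3: 0.1436090, 0.1436090, 0.4822056
Sum of the 12 terms: H(X,Y) = 3.054954 bits

Marginal of Y (column sums):
  P(Y=0) = 1/18 + 1/36 + 5/36 + 1/36 = 1/4
  P(Y=1) = 1/36 + 1/18 + 1/4 + 1/36 = 13/36
  P(Y=2) = 1/36 + 1/9 + 1/36 + 2/9 = 7/18
H(Y) = -[(1/4)·log₂(1/4) + (13/36)·log₂(13/36) + (7/18)·log₂(7/18)]
  = 0.5000000 + 0.5306475 + 0.5298884 = 1.560536 bits

H(X|Y) = H(X,Y) - H(Y) = 3.054954 - 1.560536 = 1.4944 bits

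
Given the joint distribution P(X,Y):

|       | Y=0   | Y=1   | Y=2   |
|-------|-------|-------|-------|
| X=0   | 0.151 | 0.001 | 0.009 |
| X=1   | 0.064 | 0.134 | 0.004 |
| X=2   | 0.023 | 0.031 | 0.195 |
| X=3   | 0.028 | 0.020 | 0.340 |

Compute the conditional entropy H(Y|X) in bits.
0.7644 bits

H(Y|X) = H(X,Y) - H(X)

H(X,Y) = -Σ_{x,y} P(x,y) log₂ P(x,y). Per-cell terms -P(x,y)·log₂P(x,y):
  X=0: 0.41183, 0.00997, 0.06116
  X=1: 0.25381, 0.38856, 0.03186
  X=2: 0.12517, 0.15536, 0.45990
  X=3: 0.14444, 0.11288, 0.52917
Sum of the 12 terms: H(X,Y) = 2.6841 bits

Marginal of X (row sums):
  P(X=0) = 0.151 + 0.001 + 0.009 = 0.161
  P(X=1) = 0.064 + 0.134 + 0.004 = 0.202
  P(X=2) = 0.023 + 0.031 + 0.195 = 0.249
  P(X=3) = 0.028 + 0.020 + 0.340 = 0.388
H(X) = -[0.161·log₂(0.161) + 0.202·log₂(0.202) + 0.249·log₂(0.249) + 0.388·log₂(0.388)]
  = 0.42421 + 0.46613 + 0.49944 + 0.52996 = 1.9197 bits

H(Y|X) = H(X,Y) - H(X) = 2.6841 - 1.9197 = 0.7644 bits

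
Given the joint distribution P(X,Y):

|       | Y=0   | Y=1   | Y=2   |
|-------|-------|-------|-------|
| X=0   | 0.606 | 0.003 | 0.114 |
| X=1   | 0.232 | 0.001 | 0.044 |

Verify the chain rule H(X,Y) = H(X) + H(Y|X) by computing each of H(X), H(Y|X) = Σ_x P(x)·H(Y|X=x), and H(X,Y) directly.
H(X) = 0.8513 bits, H(Y|X) = 0.6661 bits, H(X,Y) = 1.5174 bits

Marginal of X (row sums):
  P(X=0) = 0.606 + 0.003 + 0.114 = 0.723
  P(X=1) = 0.232 + 0.001 + 0.044 = 0.277
H(X) = -[0.723·log₂(0.723) + 0.277·log₂(0.277)]
  = 0.3383 + 0.5130 = 0.8513 bits

H(Y|X) = Σ_x P(x)·H(Y|X=x):
  X=0: P(X=0) = 0.723, P(Y|X=0) = (202/241, 1/241, 38/241) → H(Y|X=0) = 0.6665
  X=1: P(X=1) = 0.277, P(Y|X=1) = (232/277, 1/277, 44/277) → H(Y|X=1) = 0.6651
H(Y|X) = 0.723·0.6665 + 0.277·0.6651 = 0.6661 bits

H(X,Y) = -Σ_{x,y} P(x,y) log₂ P(x,y). Per-cell terms -P(x,y)·log₂P(x,y):
  X=0: 0.4379, 0.0251, 0.3571
  X=1: 0.4890, 0.0100, 0.1983
Sum of the 6 terms: H(X,Y) = 1.5174 bits

Chain rule check:
  H(X) + H(Y|X) = 0.8513 + 0.6661 = 1.5174 bits
  H(X,Y) = 1.5174 bits
✓ Chain rule verified.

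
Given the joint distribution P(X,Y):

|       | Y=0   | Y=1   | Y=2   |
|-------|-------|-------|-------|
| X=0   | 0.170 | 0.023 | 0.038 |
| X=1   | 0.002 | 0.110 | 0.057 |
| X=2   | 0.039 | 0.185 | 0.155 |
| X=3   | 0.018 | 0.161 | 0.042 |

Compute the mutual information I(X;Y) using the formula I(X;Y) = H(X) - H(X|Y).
0.3346 bits

I(X;Y) = H(X) - H(X|Y)

Marginal of X (row sums):
  P(X=0) = 0.170 + 0.023 + 0.038 = 0.231
  P(X=1) = 0.002 + 0.110 + 0.057 = 0.169
  P(X=2) = 0.039 + 0.185 + 0.155 = 0.379
  P(X=3) = 0.018 + 0.161 + 0.042 = 0.221
H(X) = -[0.231·log₂(0.231) + 0.169·log₂(0.169) + 0.379·log₂(0.379) + 0.221·log₂(0.221)]
  = 0.48834 + 0.43347 + 0.53050 + 0.48131 = 1.93362 bits

Marginal of Y (column sums):
  P(Y=0) = 0.170 + 0.002 + 0.039 + 0.018 = 0.229
  P(Y=1) = 0.023 + 0.110 + 0.185 + 0.161 = 0.479
  P(Y=2) = 0.038 + 0.057 + 0.155 + 0.042 = 0.292
H(X|Y) = Σ_y P(y)·H(X|Y=y):
  Y=0: P(Y=0) = 0.229, P(X|Y=0) = (170/229, 2/229, 39/229, 18/229) → H(X|Y=0) = 1.10215
  Y=1: P(Y=1) = 0.479, P(X|Y=1) = (23/479, 110/479, 185/479, 161/479) → H(X|Y=1) = 1.75654
  Y=2: P(Y=2) = 0.292, P(X|Y=2) = (19/146, 57/292, 155/292, 21/146) → H(X|Y=2) = 1.73033
H(X|Y) = 0.229·1.10215 + 0.479·1.75654 + 0.292·1.73033 = 1.59903 bits

I(X;Y) = H(X) - H(X|Y) = 1.93362 - 1.59903 = 0.3346 bits

Cross-check via I(X;Y) = H(X) + H(Y) - H(X,Y): computing H(Y) from the column sums and H(X,Y) from the 12 cells in the same way gives H(Y) = 1.51422 bits and H(X,Y) = 3.11325 bits, so
I(X;Y) = 1.93362 + 1.51422 - 3.11325 = 0.3346 bits ✓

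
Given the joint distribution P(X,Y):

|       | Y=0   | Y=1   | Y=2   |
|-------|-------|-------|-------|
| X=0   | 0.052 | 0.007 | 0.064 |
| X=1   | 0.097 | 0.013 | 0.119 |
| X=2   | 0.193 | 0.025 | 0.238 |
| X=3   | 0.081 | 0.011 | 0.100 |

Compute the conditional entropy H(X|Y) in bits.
1.8325 bits

H(X|Y) = H(X,Y) - H(Y)

H(X,Y) = -Σ_{x,y} P(x,y) log₂ P(x,y). Per-cell terms -P(x,y)·log₂P(x,y):
  X=0: 0.2217979, 0.0501090, 0.2538102
  X=1: 0.3264895, 0.0814495, 0.3654450
  X=2: 0.4580522, 0.1330482, 0.4928900
  X=3: 0.2937007, 0.0715699, 0.3321928
Sum of the 12 terms: H(X,Y) = 3.0805549 bits

Marginal of Y (column sums):
  P(Y=0) = 0.052 + 0.097 + 0.193 + 0.081 = 0.423
  P(Y=1) = 0.007 + 0.013 + 0.025 + 0.011 = 0.056
  P(Y=2) = 0.064 + 0.119 + 0.238 + 0.100 = 0.521
H(Y) = -[0.423·log₂(0.423) + 0.056·log₂(0.056) + 0.521·log₂(0.521)]
  = 0.5250574 + 0.2328720 + 0.4900759 = 1.2480053 bits

H(X|Y) = H(X,Y) - H(Y) = 3.0805549 - 1.2480053 = 1.8325 bits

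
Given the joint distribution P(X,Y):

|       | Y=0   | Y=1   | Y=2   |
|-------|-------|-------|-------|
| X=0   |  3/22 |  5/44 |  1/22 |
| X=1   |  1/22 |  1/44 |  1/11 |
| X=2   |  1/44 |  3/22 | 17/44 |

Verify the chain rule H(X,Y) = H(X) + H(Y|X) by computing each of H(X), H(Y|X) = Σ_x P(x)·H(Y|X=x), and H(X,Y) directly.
H(X) = 1.4186 bits, H(Y|X) = 1.2200 bits, H(X,Y) = 2.6386 bits

Marginal of X (row sums):
  P(X=0) = 3/22 + 5/44 + 1/22 = 13/44
  P(X=1) = 1/22 + 1/44 + 1/11 = 7/44
  P(X=2) = 1/44 + 3/22 + 17/44 = 6/11
H(X) = -[(13/44)·log₂(13/44) + (7/44)·log₂(7/44) + (6/11)·log₂(6/11)]
  = 0.51970 + 0.42192 + 0.47698 = 1.4186 bits

H(Y|X) = Σ_x P(x)·H(Y|X=x):
  X=0: P(X=0) = 13/44, P(Y|X=0) = (6/13, 5/13, 2/13) → H(Y|X=0) = 1.46048
  X=1: P(X=1) = 7/44, P(Y|X=1) = (2/7, 1/7, 4/7) → H(Y|X=1) = 1.37878
  X=2: P(X=2) = 6/11, P(Y|X=2) = (1/24, 1/4, 17/24) → H(Y|X=2) = 1.04344
H(Y|X) = (13/44)·1.46048 + (7/44)·1.37878 + (6/11)·1.04344 = 1.2200 bits

H(X,Y) = -Σ_{x,y} P(x,y) log₂ P(x,y). Per-cell terms -P(x,y)·log₂P(x,y):
  X=0: 0.39197, 0.35653, 0.20270
  X=1: 0.20270, 0.12408, 0.31449
  X=2: 0.12408, 0.39197, 0.53008
Sum of the 9 terms: H(X,Y) = 2.6386 bits

Chain rule check:
  H(X) + H(Y|X) = 1.4186 + 1.2200 = 2.6386 bits
  H(X,Y) = 2.6386 bits
✓ Chain rule verified.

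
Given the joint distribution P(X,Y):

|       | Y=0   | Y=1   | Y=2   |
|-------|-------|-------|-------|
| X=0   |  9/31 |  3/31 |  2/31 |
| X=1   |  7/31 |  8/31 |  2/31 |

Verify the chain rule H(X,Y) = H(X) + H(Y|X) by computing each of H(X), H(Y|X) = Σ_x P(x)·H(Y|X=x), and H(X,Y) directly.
H(X) = 0.9932 bits, H(Y|X) = 1.3501 bits, H(X,Y) = 2.3434 bits

Marginal of X (row sums):
  P(X=0) = 9/31 + 3/31 + 2/31 = 14/31
  P(X=1) = 7/31 + 8/31 + 2/31 = 17/31
H(X) = -[(14/31)·log₂(14/31) + (17/31)·log₂(17/31)]
  = 0.51793 + 0.47531 = 0.9932 bits

H(Y|X) = Σ_x P(x)·H(Y|X=x):
  X=0: P(X=0) = 14/31, P(Y|X=0) = (9/14, 3/14, 1/7) → H(Y|X=0) = 1.28705
  X=1: P(X=1) = 17/31, P(Y|X=1) = (7/17, 8/17, 2/17) → H(Y|X=1) = 1.40208
H(Y|X) = (14/31)·1.28705 + (17/31)·1.40208 = 1.3501 bits

H(X,Y) = -Σ_{x,y} P(x,y) log₂ P(x,y). Per-cell terms -P(x,y)·log₂P(x,y):
  X=0: 0.51801, 0.32605, 0.25511
  X=1: 0.48477, 0.50431, 0.25511
Sum of the 6 terms: H(X,Y) = 2.3434 bits

Chain rule check:
  H(X) + H(Y|X) = 0.9932 + 1.3501 = 2.3433 bits
  H(X,Y) = 2.3434 bits
✓ Chain rule verified (Δ = 0.0001 is 4-dp rounding noise: each of the three values was rounded independently).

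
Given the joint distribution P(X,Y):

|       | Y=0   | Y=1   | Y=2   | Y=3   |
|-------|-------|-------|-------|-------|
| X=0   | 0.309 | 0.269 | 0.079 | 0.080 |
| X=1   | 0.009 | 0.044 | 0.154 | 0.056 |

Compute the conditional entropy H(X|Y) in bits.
0.5906 bits

H(X|Y) = H(X,Y) - H(Y)

H(X,Y) = -Σ_{x,y} P(x,y) log₂ P(x,y). Per-cell terms -P(x,y)·log₂P(x,y):
  X=0: 0.5235, 0.5096, 0.2893, 0.2915
  X=1: 0.0612, 0.1983, 0.4156, 0.2329
Sum of the 8 terms: H(X,Y) = 2.5219 bits

Marginal of Y (column sums):
  P(Y=0) = 0.309 + 0.009 = 0.318
  P(Y=1) = 0.269 + 0.044 = 0.313
  P(Y=2) = 0.079 + 0.154 = 0.233
  P(Y=3) = 0.080 + 0.056 = 0.136
H(Y) = -[0.318·log₂(0.318) + 0.313·log₂(0.313) + 0.233·log₂(0.233) + 0.136·log₂(0.136)]
  = 0.5256 + 0.5245 + 0.4897 + 0.3915 = 1.9313 bits

H(X|Y) = H(X,Y) - H(Y) = 2.5219 - 1.9313 = 0.5906 bits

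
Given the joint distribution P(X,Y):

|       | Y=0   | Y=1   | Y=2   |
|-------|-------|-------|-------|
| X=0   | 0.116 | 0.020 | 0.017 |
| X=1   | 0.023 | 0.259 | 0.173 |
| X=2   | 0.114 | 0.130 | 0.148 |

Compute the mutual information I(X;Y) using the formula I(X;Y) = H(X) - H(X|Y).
0.2301 bits

I(X;Y) = H(X) - H(X|Y)

Marginal of X (row sums):
  P(X=0) = 0.116 + 0.020 + 0.017 = 0.153
  P(X=1) = 0.023 + 0.259 + 0.173 = 0.455
  P(X=2) = 0.114 + 0.130 + 0.148 = 0.392
H(X) = -[0.153·log₂(0.153) + 0.455·log₂(0.455) + 0.392·log₂(0.392)]
  = 0.4144 + 0.5169 + 0.5296 = 1.4609 bits

Marginal of Y (column sums):
  P(Y=0) = 0.116 + 0.023 + 0.114 = 0.253
  P(Y=1) = 0.020 + 0.259 + 0.130 = 0.409
  P(Y=2) = 0.017 + 0.173 + 0.148 = 0.338
H(X|Y) = Σ_y P(y)·H(X|Y=y):
  Y=0: P(Y=0) = 0.253, P(X|Y=0) = (116/253, 1/11, 114/253) → H(X|Y=0) = 1.3485
  Y=1: P(Y=1) = 0.409, P(X|Y=1) = (20/409, 259/409, 130/409) → H(X|Y=1) = 1.1559
  Y=2: P(Y=2) = 0.338, P(X|Y=2) = (17/338, 173/338, 74/169) → H(X|Y=2) = 1.2332
H(X|Y) = 0.253·1.3485 + 0.409·1.1559 + 0.338·1.2332 = 1.2308 bits

I(X;Y) = H(X) - H(X|Y) = 1.4609 - 1.2308 = 0.2301 bits

Cross-check via I(X;Y) = H(X) + H(Y) - H(X,Y): computing H(Y) from the column sums and H(X,Y) from the 9 cells in the same way gives H(Y) = 1.5581 bits and H(X,Y) = 2.7889 bits, so
I(X;Y) = 1.4609 + 1.5581 - 2.7889 = 0.2301 bits ✓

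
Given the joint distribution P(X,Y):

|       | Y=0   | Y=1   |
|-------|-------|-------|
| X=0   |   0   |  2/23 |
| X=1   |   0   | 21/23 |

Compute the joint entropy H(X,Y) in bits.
0.4262 bits

H(X,Y) = -Σ_{x,y} P(x,y) log₂ P(x,y). Per-cell terms -P(x,y)·log₂P(x,y):
  X=0: 0.0000, 0.3064
  X=1: 0.0000, 0.1198
  (cells with P = 0 contribute 0)
Sum of the 4 terms: H(X,Y) = 0.4262 bits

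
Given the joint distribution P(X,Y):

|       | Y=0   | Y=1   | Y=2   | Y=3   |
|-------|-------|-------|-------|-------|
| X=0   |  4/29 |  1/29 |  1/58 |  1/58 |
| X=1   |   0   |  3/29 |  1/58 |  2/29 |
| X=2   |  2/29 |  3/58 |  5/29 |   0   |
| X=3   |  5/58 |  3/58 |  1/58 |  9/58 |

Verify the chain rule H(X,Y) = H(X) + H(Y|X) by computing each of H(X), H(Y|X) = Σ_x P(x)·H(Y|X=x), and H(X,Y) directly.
H(X) = 1.9680 bits, H(Y|X) = 1.4697 bits, H(X,Y) = 3.4377 bits

Marginal of X (row sums):
  P(X=0) = 4/29 + 1/29 + 1/58 + 1/58 = 6/29
  P(X=1) = 0 + 3/29 + 1/58 + 2/29 = 11/58
  P(X=2) = 2/29 + 3/58 + 5/29 + 0 = 17/58
  P(X=3) = 5/58 + 3/58 + 1/58 + 9/58 = 9/29
H(X) = -[(6/29)·log₂(6/29) + (11/58)·log₂(11/58) + (17/58)·log₂(17/58) + (9/29)·log₂(9/29)]
  = 0.4703 + 0.4549 + 0.5189 + 0.5239 = 1.9680 bits

H(Y|X) = Σ_x P(x)·H(Y|X=x):
  X=0: P(X=0) = 6/29, P(Y|X=0) = (2/3, 1/6, 1/12, 1/12) → H(Y|X=0) = 1.4183
  X=1: P(X=1) = 11/58, P(Y|X=1) = (0, 6/11, 1/11, 4/11) → H(Y|X=1) = 1.3222
  X=2: P(X=2) = 17/58, P(Y|X=2) = (4/17, 3/17, 10/17, 0) → H(Y|X=2) = 1.3831
  X=3: P(X=3) = 9/29, P(Y|X=3) = (5/18, 1/6, 1/18, 1/2) → H(Y|X=3) = 1.6758
H(Y|X) = (6/29)·1.4183 + (11/58)·1.3222 + (17/58)·1.3831 + (9/29)·1.6758 = 1.4697 bits

H(X,Y) = -Σ_{x,y} P(x,y) log₂ P(x,y). Per-cell terms -P(x,y)·log₂P(x,y):
  X=0: 0.3942, 0.1675, 0.1010, 0.1010
  X=1: 0.0000, 0.3386, 0.1010, 0.2661
  X=2: 0.2661, 0.2210, 0.4373, 0.0000
  X=3: 0.3048, 0.2210, 0.1010, 0.4171
  (cells with P = 0 contribute 0)
Sum of the 16 terms: H(X,Y) = 3.4377 bits

Chain rule check:
  H(X) + H(Y|X) = 1.9680 + 1.4697 = 3.4377 bits
  H(X,Y) = 3.4377 bits
✓ Chain rule verified.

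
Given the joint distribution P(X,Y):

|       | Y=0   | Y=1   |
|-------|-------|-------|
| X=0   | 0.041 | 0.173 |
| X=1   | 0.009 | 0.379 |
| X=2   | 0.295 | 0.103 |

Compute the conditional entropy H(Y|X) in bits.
0.5408 bits

H(Y|X) = H(X,Y) - H(X)

H(X,Y) = -Σ_{x,y} P(x,y) log₂ P(x,y). Per-cell terms -P(x,y)·log₂P(x,y):
  X=0: 0.18894, 0.43789
  X=1: 0.06116, 0.53050
  X=2: 0.51956, 0.33777
Sum of the 6 terms: H(X,Y) = 2.0758 bits

Marginal of X (row sums):
  P(X=0) = 0.041 + 0.173 = 0.214
  P(X=1) = 0.009 + 0.379 = 0.388
  P(X=2) = 0.295 + 0.103 = 0.398
H(X) = -[0.214·log₂(0.214) + 0.388·log₂(0.388) + 0.398·log₂(0.398)]
  = 0.47600 + 0.52996 + 0.52901 = 1.5350 bits

H(Y|X) = H(X,Y) - H(X) = 2.0758 - 1.5350 = 0.5408 bits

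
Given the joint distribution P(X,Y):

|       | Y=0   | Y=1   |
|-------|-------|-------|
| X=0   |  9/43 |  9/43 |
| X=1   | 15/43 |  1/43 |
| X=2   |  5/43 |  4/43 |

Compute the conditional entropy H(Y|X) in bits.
0.7515 bits

H(Y|X) = H(X,Y) - H(X)

H(X,Y) = -Σ_{x,y} P(x,y) log₂ P(x,y). Per-cell terms -P(x,y)·log₂P(x,y):
  X=0: 0.47226, 0.47226
  X=1: 0.53001, 0.12619
  X=2: 0.36097, 0.31872
Sum of the 6 terms: H(X,Y) = 2.2804 bits

Marginal of X (row sums):
  P(X=0) = 9/43 + 9/43 = 18/43
  P(X=1) = 15/43 + 1/43 = 16/43
  P(X=2) = 5/43 + 4/43 = 9/43
H(X) = -[(18/43)·log₂(18/43) + (16/43)·log₂(16/43) + (9/43)·log₂(9/43)]
  = 0.52591 + 0.53070 + 0.47226 = 1.5289 bits

H(Y|X) = H(X,Y) - H(X) = 2.2804 - 1.5289 = 0.7515 bits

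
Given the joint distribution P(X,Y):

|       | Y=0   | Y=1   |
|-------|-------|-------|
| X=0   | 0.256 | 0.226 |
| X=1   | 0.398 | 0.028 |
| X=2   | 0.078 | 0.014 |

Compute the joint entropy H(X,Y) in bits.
2.0349 bits

H(X,Y) = -Σ_{x,y} P(x,y) log₂ P(x,y). Per-cell terms -P(x,y)·log₂P(x,y):
  X=0: 0.50324, 0.48491
  X=1: 0.52901, 0.14444
  X=2: 0.28707, 0.08622
Sum of the 6 terms: H(X,Y) = 2.0349 bits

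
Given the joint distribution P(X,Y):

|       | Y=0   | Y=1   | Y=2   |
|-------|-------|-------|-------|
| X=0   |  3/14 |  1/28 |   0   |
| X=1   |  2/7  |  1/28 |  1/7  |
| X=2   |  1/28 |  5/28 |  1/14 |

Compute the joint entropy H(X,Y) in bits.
2.6245 bits

H(X,Y) = -Σ_{x,y} P(x,y) log₂ P(x,y). Per-cell terms -P(x,y)·log₂P(x,y):
  X=0: 0.47623, 0.17169, 0.00000
  X=1: 0.51639, 0.17169, 0.40105
  X=2: 0.17169, 0.44383, 0.27195
  (cells with P = 0 contribute 0)
Sum of the 9 terms: H(X,Y) = 2.6245 bits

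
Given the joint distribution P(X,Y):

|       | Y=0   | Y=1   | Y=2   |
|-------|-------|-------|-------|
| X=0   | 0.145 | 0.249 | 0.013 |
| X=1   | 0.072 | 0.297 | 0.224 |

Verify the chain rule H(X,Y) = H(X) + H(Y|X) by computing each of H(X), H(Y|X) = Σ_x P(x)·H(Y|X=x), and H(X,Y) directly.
H(X) = 0.9749 bits, H(Y|X) = 1.2869 bits, H(X,Y) = 2.2618 bits

Marginal of X (row sums):
  P(X=0) = 0.145 + 0.249 + 0.013 = 0.407
  P(X=1) = 0.072 + 0.297 + 0.224 = 0.593
H(X) = -[0.407·log₂(0.407) + 0.593·log₂(0.593)]
  = 0.5278 + 0.4471 = 0.9749 bits

H(Y|X) = Σ_x P(x)·H(Y|X=x):
  X=0: P(X=0) = 0.407, P(Y|X=0) = (145/407, 249/407, 13/407) → H(Y|X=0) = 1.1229
  X=1: P(X=1) = 0.593, P(Y|X=1) = (72/593, 297/593, 224/593) → H(Y|X=1) = 1.3995
H(Y|X) = 0.407·1.1229 + 0.593·1.3995 = 1.2869 bits

H(X,Y) = -Σ_{x,y} P(x,y) log₂ P(x,y). Per-cell terms -P(x,y)·log₂P(x,y):
  X=0: 0.4040, 0.4994, 0.0814
  X=1: 0.2733, 0.5202, 0.4835
Sum of the 6 terms: H(X,Y) = 2.2618 bits

Chain rule check:
  H(X) + H(Y|X) = 0.9749 + 1.2869 = 2.2618 bits
  H(X,Y) = 2.2618 bits
✓ Chain rule verified.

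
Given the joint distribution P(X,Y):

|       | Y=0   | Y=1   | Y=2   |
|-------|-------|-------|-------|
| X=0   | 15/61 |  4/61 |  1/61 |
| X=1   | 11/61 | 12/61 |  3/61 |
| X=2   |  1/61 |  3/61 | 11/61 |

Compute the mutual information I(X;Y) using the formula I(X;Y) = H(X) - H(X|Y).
0.3617 bits

I(X;Y) = H(X) - H(X|Y)

Marginal of X (row sums):
  P(X=0) = 15/61 + 4/61 + 1/61 = 20/61
  P(X=1) = 11/61 + 12/61 + 3/61 = 26/61
  P(X=2) = 1/61 + 3/61 + 11/61 = 15/61
H(X) = -[(20/61)·log₂(20/61) + (26/61)·log₂(26/61) + (15/61)·log₂(15/61)]
  = 0.52748 + 0.52439 + 0.49767 = 1.5495 bits

Marginal of Y (column sums):
  P(Y=0) = 15/61 + 11/61 + 1/61 = 27/61
  P(Y=1) = 4/61 + 12/61 + 3/61 = 19/61
  P(Y=2) = 1/61 + 3/61 + 11/61 = 15/61
H(X|Y) = Σ_y P(y)·H(X|Y=y):
  Y=0: P(Y=0) = 27/61, P(X|Y=0) = (5/9, 11/27, 1/27) → H(X|Y=0) = 1.17499
  Y=1: P(Y=1) = 19/61, P(X|Y=1) = (4/19, 12/19, 3/19) → H(X|Y=1) = 1.31243
  Y=2: P(Y=2) = 15/61, P(X|Y=2) = (1/15, 1/5, 11/15) → H(X|Y=2) = 1.05298
H(X|Y) = (27/61)·1.17499 + (19/61)·1.31243 + (15/61)·1.05298 = 1.1878 bits

I(X;Y) = H(X) - H(X|Y) = 1.5495 - 1.1878 = 0.3617 bits

Cross-check via I(X;Y) = H(X) + H(Y) - H(X,Y): computing H(Y) from the column sums and H(X,Y) from the 9 cells in the same way gives H(Y) = 1.5423 bits and H(X,Y) = 2.7301 bits, so
I(X;Y) = 1.5495 + 1.5423 - 2.7301 = 0.3617 bits ✓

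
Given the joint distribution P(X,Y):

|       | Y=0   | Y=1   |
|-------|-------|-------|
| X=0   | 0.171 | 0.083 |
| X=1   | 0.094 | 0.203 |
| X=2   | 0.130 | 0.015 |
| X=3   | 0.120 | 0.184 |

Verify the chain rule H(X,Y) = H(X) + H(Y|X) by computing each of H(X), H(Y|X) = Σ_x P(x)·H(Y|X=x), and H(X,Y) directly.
H(X) = 1.9485 bits, H(Y|X) = 0.8628 bits, H(X,Y) = 2.8113 bits

Marginal of X (row sums):
  P(X=0) = 0.171 + 0.083 = 0.254
  P(X=1) = 0.094 + 0.203 = 0.297
  P(X=2) = 0.130 + 0.015 = 0.145
  P(X=3) = 0.120 + 0.184 = 0.304
H(X) = -[0.254·log₂(0.254) + 0.297·log₂(0.297) + 0.145·log₂(0.145) + 0.304·log₂(0.304)]
  = 0.502183 + 0.520185 + 0.403952 + 0.522228 = 1.9485 bits

H(Y|X) = Σ_x P(x)·H(Y|X=x):
  X=0: P(X=0) = 0.254, P(Y|X=0) = (171/254, 83/254) → H(Y|X=0) = 0.911594
  X=1: P(X=1) = 0.297, P(Y|X=1) = (94/297, 203/297) → H(Y|X=1) = 0.900533
  X=2: P(X=2) = 0.145, P(Y|X=2) = (26/29, 3/29) → H(Y|X=2) = 0.479832
  X=3: P(X=3) = 0.304, P(Y|X=3) = (15/38, 23/38) → H(Y|X=3) = 0.967788
H(Y|X) = 0.254·0.911594 + 0.297·0.900533 + 0.145·0.479832 + 0.304·0.967788 = 0.8628 bits

H(X,Y) = -Σ_{x,y} P(x,y) log₂ P(x,y). Per-cell terms -P(x,y)·log₂P(x,y):
  X=0: 0.435696, 0.298032
  X=1: 0.320652, 0.466991
  X=2: 0.382644, 0.090883
  X=3: 0.367067, 0.449369
Sum of the 8 terms: H(X,Y) = 2.8113 bits

Chain rule check:
  H(X) + H(Y|X) = 1.9485 + 0.8628 = 2.8113 bits
  H(X,Y) = 2.8113 bits
✓ Chain rule verified.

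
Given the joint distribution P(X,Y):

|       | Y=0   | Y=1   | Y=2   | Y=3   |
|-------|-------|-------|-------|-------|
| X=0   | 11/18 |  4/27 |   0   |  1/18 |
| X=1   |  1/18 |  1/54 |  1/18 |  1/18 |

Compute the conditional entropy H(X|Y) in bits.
0.4709 bits

H(X|Y) = H(X,Y) - H(Y)

H(X,Y) = -Σ_{x,y} P(x,y) log₂ P(x,y). Per-cell terms -P(x,y)·log₂P(x,y):
  X=0: 0.4341904, 0.4081315, 0.0000000, 0.2316625
  X=1: 0.2316625, 0.1065720, 0.2316625, 0.2316625
  (cells with P = 0 contribute 0)
Sum of the 8 terms: H(X,Y) = 1.8755439 bits

Marginal of Y (column sums):
  P(Y=0) = 11/18 + 1/18 = 2/3
  P(Y=1) = 4/27 + 1/54 = 1/6
  P(Y=2) = 0 + 1/18 = 1/18
  P(Y=3) = 1/18 + 1/18 = 1/9
H(Y) = -[(2/3)·log₂(2/3) + (1/6)·log₂(1/6) + (1/18)·log₂(1/18) + (1/9)·log₂(1/9)]
  = 0.3899750 + 0.4308271 + 0.2316625 + 0.3522139 = 1.4046785 bits

H(X|Y) = H(X,Y) - H(Y) = 1.8755439 - 1.4046785 = 0.4709 bits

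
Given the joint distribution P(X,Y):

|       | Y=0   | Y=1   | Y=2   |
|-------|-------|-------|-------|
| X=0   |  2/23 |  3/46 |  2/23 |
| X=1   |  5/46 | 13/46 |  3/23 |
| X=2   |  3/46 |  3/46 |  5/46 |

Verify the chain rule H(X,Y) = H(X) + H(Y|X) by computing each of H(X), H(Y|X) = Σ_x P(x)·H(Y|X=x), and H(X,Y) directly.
H(X) = 1.4769 bits, H(Y|X) = 1.5010 bits, H(X,Y) = 2.9779 bits

Marginal of X (row sums):
  P(X=0) = 2/23 + 3/46 + 2/23 = 11/46
  P(X=1) = 5/46 + 13/46 + 3/23 = 12/23
  P(X=2) = 3/46 + 3/46 + 5/46 = 11/46
H(X) = -[(11/46)·log₂(11/46) + (12/23)·log₂(12/23) + (11/46)·log₂(11/46)]
  = 0.49360 + 0.48970 + 0.49360 = 1.4769 bits

H(Y|X) = Σ_x P(x)·H(Y|X=x):
  X=0: P(X=0) = 11/46, P(Y|X=0) = (4/11, 3/11, 4/11) → H(Y|X=0) = 1.57262
  X=1: P(X=1) = 12/23, P(Y|X=1) = (5/24, 13/24, 1/4) → H(Y|X=1) = 1.45058
  X=2: P(X=2) = 11/46, P(Y|X=2) = (3/11, 3/11, 5/11) → H(Y|X=2) = 1.53948
H(Y|X) = (11/46)·1.57262 + (12/23)·1.45058 + (11/46)·1.53948 = 1.5010 bits

H(X,Y) = -Σ_{x,y} P(x,y) log₂ P(x,y). Per-cell terms -P(x,y)·log₂P(x,y):
  X=0: 0.30640, 0.25687, 0.30640
  X=1: 0.34800, 0.51523, 0.38330
  X=2: 0.25687, 0.25687, 0.34800
Sum of the 9 terms: H(X,Y) = 2.9779 bits

Chain rule check:
  H(X) + H(Y|X) = 1.4769 + 1.5010 = 2.9779 bits
  H(X,Y) = 2.9779 bits
✓ Chain rule verified.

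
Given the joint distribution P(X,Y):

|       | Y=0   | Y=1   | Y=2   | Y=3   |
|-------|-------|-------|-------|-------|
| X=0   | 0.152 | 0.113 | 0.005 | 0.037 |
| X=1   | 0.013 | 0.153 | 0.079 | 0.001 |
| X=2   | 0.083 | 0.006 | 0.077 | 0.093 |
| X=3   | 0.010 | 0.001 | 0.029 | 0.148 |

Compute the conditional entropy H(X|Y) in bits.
1.3715 bits

H(X|Y) = H(X,Y) - H(Y)

H(X,Y) = -Σ_{x,y} P(x,y) log₂ P(x,y). Per-cell terms -P(x,y)·log₂P(x,y):
  X=0: 0.413114, 0.355453, 0.038219, 0.175984
  X=1: 0.081449, 0.414385, 0.289298, 0.009966
  X=2: 0.298032, 0.044285, 0.284823, 0.318676
  X=3: 0.066439, 0.009966, 0.148126, 0.407937
Sum of the 16 terms: H(X,Y) = 3.35615 bits

Marginal of Y (column sums):
  P(Y=0) = 0.152 + 0.013 + 0.083 + 0.010 = 0.258
  P(Y=1) = 0.113 + 0.153 + 0.006 + 0.001 = 0.273
  P(Y=2) = 0.005 + 0.079 + 0.077 + 0.029 = 0.190
  P(Y=3) = 0.037 + 0.001 + 0.093 + 0.148 = 0.279
H(Y) = -[0.258·log₂(0.258) + 0.273·log₂(0.273) + 0.190·log₂(0.190) + 0.279·log₂(0.279)]
  = 0.504276 + 0.511336 + 0.455226 + 0.513824 = 1.98466 bits

H(X|Y) = H(X,Y) - H(Y) = 3.35615 - 1.98466 = 1.3715 bits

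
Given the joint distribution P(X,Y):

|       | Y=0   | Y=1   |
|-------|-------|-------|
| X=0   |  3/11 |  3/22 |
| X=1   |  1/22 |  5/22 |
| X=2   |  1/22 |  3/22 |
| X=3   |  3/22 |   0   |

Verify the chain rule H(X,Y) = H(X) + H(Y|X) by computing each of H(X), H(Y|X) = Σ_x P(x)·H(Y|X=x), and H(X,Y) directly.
H(X) = 1.8779 bits, H(Y|X) = 0.7005 bits, H(X,Y) = 2.5783 bits

Marginal of X (row sums):
  P(X=0) = 3/11 + 3/22 = 9/22
  P(X=1) = 1/22 + 5/22 = 3/11
  P(X=2) = 1/22 + 3/22 = 2/11
  P(X=3) = 3/22 + 0 = 3/22
H(X) = -[(9/22)·log₂(9/22) + (3/11)·log₂(3/11) + (2/11)·log₂(2/11) + (3/22)·log₂(3/22)]
  = 0.52753 + 0.51122 + 0.44717 + 0.39197 = 1.8779 bits

H(Y|X) = Σ_x P(x)·H(Y|X=x):
  X=0: P(X=0) = 9/22, P(Y|X=0) = (2/3, 1/3) → H(Y|X=0) = 0.91830
  X=1: P(X=1) = 3/11, P(Y|X=1) = (1/6, 5/6) → H(Y|X=1) = 0.65002
  X=2: P(X=2) = 2/11, P(Y|X=2) = (1/4, 3/4) → H(Y|X=2) = 0.81128
  X=3: P(X=3) = 3/22, P(Y|X=3) = (1, 0) → H(Y|X=3) = 0.00000
H(Y|X) = (9/22)·0.91830 + (3/11)·0.65002 + (2/11)·0.81128 + (3/22)·0.00000 = 0.7005 bits

H(X,Y) = -Σ_{x,y} P(x,y) log₂ P(x,y). Per-cell terms -P(x,y)·log₂P(x,y):
  X=0: 0.51122, 0.39197
  X=1: 0.20270, 0.48580
  X=2: 0.20270, 0.39197
  X=3: 0.39197, 0.00000
  (cells with P = 0 contribute 0)
Sum of the 8 terms: H(X,Y) = 2.5783 bits

Chain rule check:
  H(X) + H(Y|X) = 1.8779 + 0.7005 = 2.5784 bits
  H(X,Y) = 2.5783 bits
✓ Chain rule verified (Δ = 0.0001 is 4-dp rounding noise: each of the three values was rounded independently).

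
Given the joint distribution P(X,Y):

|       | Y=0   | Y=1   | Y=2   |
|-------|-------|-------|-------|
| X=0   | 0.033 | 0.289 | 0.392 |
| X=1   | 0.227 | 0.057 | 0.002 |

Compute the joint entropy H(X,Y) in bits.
1.9487 bits

H(X,Y) = -Σ_{x,y} P(x,y) log₂ P(x,y). Per-cell terms -P(x,y)·log₂P(x,y):
  X=0: 0.1624, 0.5176, 0.5296
  X=1: 0.4856, 0.2356, 0.0179
Sum of the 6 terms: H(X,Y) = 1.9487 bits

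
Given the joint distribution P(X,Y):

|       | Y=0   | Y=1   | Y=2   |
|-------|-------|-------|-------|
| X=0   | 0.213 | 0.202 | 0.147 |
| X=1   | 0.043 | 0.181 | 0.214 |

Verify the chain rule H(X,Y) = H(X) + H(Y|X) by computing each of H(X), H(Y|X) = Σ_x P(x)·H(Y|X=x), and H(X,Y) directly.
H(X) = 0.9889 bits, H(Y|X) = 1.4766 bits, H(X,Y) = 2.4655 bits

Marginal of X (row sums):
  P(X=0) = 0.213 + 0.202 + 0.147 = 0.562
  P(X=1) = 0.043 + 0.181 + 0.214 = 0.438
H(X) = -[0.562·log₂(0.562) + 0.438·log₂(0.438)]
  = 0.46722 + 0.52166 = 0.9889 bits

H(Y|X) = Σ_x P(x)·H(Y|X=x):
  X=0: P(X=0) = 0.562, P(Y|X=0) = (213/562, 101/281, 147/562) → H(Y|X=0) = 1.56716
  X=1: P(X=1) = 0.438, P(Y|X=1) = (43/438, 181/438, 107/219) → H(Y|X=1) = 1.36046
H(Y|X) = 0.562·1.56716 + 0.438·1.36046 = 1.4766 bits

H(X,Y) = -Σ_{x,y} P(x,y) log₂ P(x,y). Per-cell terms -P(x,y)·log₂P(x,y):
  X=0: 0.47522, 0.46613, 0.40662
  X=1: 0.19520, 0.44633, 0.47600
Sum of the 6 terms: H(X,Y) = 2.4655 bits

Chain rule check:
  H(X) + H(Y|X) = 0.9889 + 1.4766 = 2.4655 bits
  H(X,Y) = 2.4655 bits
✓ Chain rule verified.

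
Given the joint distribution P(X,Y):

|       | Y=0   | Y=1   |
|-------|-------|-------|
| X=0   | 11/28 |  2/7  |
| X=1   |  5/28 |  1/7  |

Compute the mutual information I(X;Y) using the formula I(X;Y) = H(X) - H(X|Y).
0.0004 bits

I(X;Y) = H(X) - H(X|Y)

Marginal of X (row sums):
  P(X=0) = 11/28 + 2/7 = 19/28
  P(X=1) = 5/28 + 1/7 = 9/28
H(X) = -[(19/28)·log₂(19/28) + (9/28)·log₂(9/28)]
  = 0.379611 + 0.526317 = 0.905928 bits

Marginal of Y (column sums):
  P(Y=0) = 11/28 + 5/28 = 4/7
  P(Y=1) = 2/7 + 1/7 = 3/7
H(X|Y) = Σ_y P(y)·H(X|Y=y):
  Y=0: P(Y=0) = 4/7, P(X|Y=0) = (11/16, 5/16) → H(X|Y=0) = 0.896038
  Y=1: P(Y=1) = 3/7, P(X|Y=1) = (2/3, 1/3) → H(X|Y=1) = 0.918296
H(X|Y) = (4/7)·0.896038 + (3/7)·0.918296 = 0.905577 bits

I(X;Y) = H(X) - H(X|Y) = 0.905928 - 0.905577 = 0.0004 bits

Cross-check via I(X;Y) = H(X) + H(Y) - H(X,Y): computing H(Y) from the column sums and H(X,Y) from the 4 cells in the same way gives H(Y) = 0.985228 bits and H(X,Y) = 1.890805 bits, so
I(X;Y) = 0.905928 + 0.985228 - 1.890805 = 0.0004 bits ✓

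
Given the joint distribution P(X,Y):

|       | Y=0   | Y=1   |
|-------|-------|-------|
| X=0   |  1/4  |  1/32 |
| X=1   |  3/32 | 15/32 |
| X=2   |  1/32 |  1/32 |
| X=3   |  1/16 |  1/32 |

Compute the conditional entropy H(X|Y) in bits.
1.2189 bits

H(X|Y) = H(X,Y) - H(Y)

H(X,Y) = -Σ_{x,y} P(x,y) log₂ P(x,y). Per-cell terms -P(x,y)·log₂P(x,y):
  X=0: 0.50000, 0.15625
  X=1: 0.32016, 0.51240
  X=2: 0.15625, 0.15625
  X=3: 0.25000, 0.15625
Sum of the 8 terms: H(X,Y) = 2.2076 bits

Marginal of Y (column sums):
  P(Y=0) = 1/4 + 3/32 + 1/32 + 1/16 = 7/16
  P(Y=1) = 1/32 + 15/32 + 1/32 + 1/32 = 9/16
H(Y) = -[(7/16)·log₂(7/16) + (9/16)·log₂(9/16)]
  = 0.52178 + 0.46692 = 0.9887 bits

H(X|Y) = H(X,Y) - H(Y) = 2.2076 - 0.9887 = 1.2189 bits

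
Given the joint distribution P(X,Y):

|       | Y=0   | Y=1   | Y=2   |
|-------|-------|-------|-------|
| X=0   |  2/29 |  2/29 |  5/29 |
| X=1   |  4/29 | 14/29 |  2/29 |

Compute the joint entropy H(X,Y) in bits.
2.1369 bits

H(X,Y) = -Σ_{x,y} P(x,y) log₂ P(x,y). Per-cell terms -P(x,y)·log₂P(x,y):
  X=0: 0.26607, 0.26607, 0.43725
  X=1: 0.39420, 0.50720, 0.26607
Sum of the 6 terms: H(X,Y) = 2.1369 bits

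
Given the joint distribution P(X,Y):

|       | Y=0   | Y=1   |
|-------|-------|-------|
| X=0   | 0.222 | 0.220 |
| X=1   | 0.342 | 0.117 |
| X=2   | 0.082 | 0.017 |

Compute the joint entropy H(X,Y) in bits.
2.2500 bits

H(X,Y) = -Σ_{x,y} P(x,y) log₂ P(x,y). Per-cell terms -P(x,y)·log₂P(x,y):
  X=0: 0.4820, 0.4806
  X=1: 0.5294, 0.3622
  X=2: 0.2959, 0.0999
Sum of the 6 terms: H(X,Y) = 2.2500 bits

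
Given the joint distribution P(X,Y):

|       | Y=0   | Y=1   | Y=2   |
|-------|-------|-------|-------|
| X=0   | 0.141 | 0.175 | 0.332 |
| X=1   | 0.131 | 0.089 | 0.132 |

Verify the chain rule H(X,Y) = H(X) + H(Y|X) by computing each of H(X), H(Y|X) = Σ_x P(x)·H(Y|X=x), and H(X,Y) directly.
H(X) = 0.9358 bits, H(Y|X) = 1.5112 bits, H(X,Y) = 2.4471 bits

Marginal of X (row sums):
  P(X=0) = 0.141 + 0.175 + 0.332 = 0.648
  P(X=1) = 0.131 + 0.089 + 0.132 = 0.352
H(X) = -[0.648·log₂(0.648) + 0.352·log₂(0.352)]
  = 0.405605 + 0.530236 = 0.9358 bits

H(Y|X) = Σ_x P(x)·H(Y|X=x):
  X=0: P(X=0) = 0.648, P(Y|X=0) = (47/216, 175/648, 83/162) → H(Y|X=0) = 1.483134
  X=1: P(X=1) = 0.352, P(Y|X=1) = (131/352, 89/352, 3/8) → H(Y|X=1) = 1.562901
H(Y|X) = 0.648·1.483134 + 0.352·1.562901 = 1.5112 bits

H(X,Y) = -Σ_{x,y} P(x,y) log₂ P(x,y). Per-cell terms -P(x,y)·log₂P(x,y):
  X=0: 0.398499, 0.440050, 0.528127
  X=1: 0.384139, 0.310615, 0.385624
Sum of the 6 terms: H(X,Y) = 2.4471 bits

Chain rule check:
  H(X) + H(Y|X) = 0.9358 + 1.5112 = 2.4470 bits
  H(X,Y) = 2.4471 bits
✓ Chain rule verified (Δ = 0.0001 is 4-dp rounding noise: each of the three values was rounded independently).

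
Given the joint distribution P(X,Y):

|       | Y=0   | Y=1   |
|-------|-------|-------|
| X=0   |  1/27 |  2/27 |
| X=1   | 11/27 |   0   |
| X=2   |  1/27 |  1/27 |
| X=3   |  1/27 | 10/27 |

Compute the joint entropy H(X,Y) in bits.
2.0411 bits

H(X,Y) = -Σ_{x,y} P(x,y) log₂ P(x,y). Per-cell terms -P(x,y)·log₂P(x,y):
  X=0: 0.17611, 0.27814
  X=1: 0.52778, 0.00000
  X=2: 0.17611, 0.17611
  X=3: 0.17611, 0.53073
  (cells with P = 0 contribute 0)
Sum of the 8 terms: H(X,Y) = 2.0411 bits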